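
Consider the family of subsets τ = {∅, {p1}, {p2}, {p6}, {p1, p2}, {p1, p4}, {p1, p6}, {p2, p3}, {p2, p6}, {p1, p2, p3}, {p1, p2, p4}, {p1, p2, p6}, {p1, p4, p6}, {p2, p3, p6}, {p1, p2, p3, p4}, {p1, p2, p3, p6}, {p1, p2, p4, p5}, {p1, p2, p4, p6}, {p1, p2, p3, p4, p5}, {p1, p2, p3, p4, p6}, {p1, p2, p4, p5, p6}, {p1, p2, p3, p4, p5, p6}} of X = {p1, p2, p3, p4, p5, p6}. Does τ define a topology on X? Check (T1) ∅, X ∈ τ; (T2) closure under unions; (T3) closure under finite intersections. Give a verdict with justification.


τ IS a topology on X.

Axiom (T1): ∅ ∈ τ? Yes; X ∈ τ? Yes.
Axiom (T2/T3): check pairwise unions and intersections of members of τ.
All pairwise intersections and unions checked — each lies in τ. Therefore τ satisfies (T1), (T2), (T3): it IS a topology on X.


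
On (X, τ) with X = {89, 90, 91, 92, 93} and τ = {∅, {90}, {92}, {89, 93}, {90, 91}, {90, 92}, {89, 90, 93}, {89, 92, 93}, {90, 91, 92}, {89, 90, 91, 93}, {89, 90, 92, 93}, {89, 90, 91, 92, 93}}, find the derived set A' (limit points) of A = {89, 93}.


A' = {89, 93}

For each x ∈ X, list the open sets U ∈ τ with x ∈ U, then check whether U ∩ (A ∖ {x}) ≠ ∅ for every such U.
  x = 89: opens ∋ x are {89, 93}, {89, 90, 93}, {89, 92, 93}, {89, 90, 91, 93}, {89, 90, 92, 93}, {89, 90, 91, 92, 93}; each meets A ∖ {89}, so x IS a limit point.
  x = 90: open {90} ∋ x has {90} ∩ (A ∖ {90}) = ∅, so x is NOT a limit point.
  x = 91: open {90, 91} ∋ x has {90, 91} ∩ (A ∖ {91}) = ∅, so x is NOT a limit point.
  x = 92: open {92} ∋ x has {92} ∩ (A ∖ {92}) = ∅, so x is NOT a limit point.
  x = 93: opens ∋ x are {89, 93}, {89, 90, 93}, {89, 92, 93}, {89, 90, 91, 93}, {89, 90, 92, 93}, {89, 90, 91, 92, 93}; each meets A ∖ {93}, so x IS a limit point.
Collecting: A' = {89, 93}.


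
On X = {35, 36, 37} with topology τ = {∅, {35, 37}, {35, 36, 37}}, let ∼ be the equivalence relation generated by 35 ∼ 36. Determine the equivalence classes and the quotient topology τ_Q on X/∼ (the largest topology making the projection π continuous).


X/∼ = {[35=36], [37]}; |τ_Q| = 2.

Equivalence classes: [35=36], [37].
Quotient map π: X → X/∼ sends 35 ↦ [35=36], 36 ↦ [35=36], 37 ↦ [37].
For each subset V ⊆ X/∼, compute π^{-1}(V) ⊆ X and check whether π^{-1}(V) ∈ τ. V is open in τ_Q iff π^{-1}(V) ∈ τ.
  V = {}: π^{-1}(V) = ∅ ∈ τ ✓.
  V = {[35=36]}: π^{-1}(V) = {35, 36} ∉ τ ✗.
  V = {[37]}: π^{-1}(V) = {37} ∉ τ ✗.
  V = {[35=36], [37]}: π^{-1}(V) = {35, 36, 37} ∈ τ ✓.
Open sets in the quotient: τ_Q = {{}, {[35=36], [37]}} (2 elements).


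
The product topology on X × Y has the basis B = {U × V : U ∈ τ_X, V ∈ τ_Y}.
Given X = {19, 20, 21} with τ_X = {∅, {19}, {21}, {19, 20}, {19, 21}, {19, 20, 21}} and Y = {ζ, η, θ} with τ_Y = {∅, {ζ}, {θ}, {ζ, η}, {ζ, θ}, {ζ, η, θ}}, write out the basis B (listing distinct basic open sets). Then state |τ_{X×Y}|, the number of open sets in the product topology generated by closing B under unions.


Basis B = {∅ × ∅, {19} × {ζ}, {19} × {θ}, {21} × {ζ}, {21} × {θ}, {19} × {ζ, η}, {19} × {ζ, θ}, {19, 20} × {ζ}, {19, 21} × {ζ}, {19, 20} × {θ}, {19, 21} × {θ}, {21} × {ζ, η}, {21} × {ζ, θ}, {19} × {ζ, η, θ}, {19, 20, 21} × {ζ}, {19, 20, 21} × {θ}, {21} × {ζ, η, θ}, {19, 20} × {ζ, η}, {19, 21} × {ζ, η}, {19, 20} × {ζ, θ}, {19, 21} × {ζ, θ}, {19, 20} × {ζ, η, θ}, {19, 21} × {ζ, η, θ}, {19, 20, 21} × {ζ, η}, {19, 20, 21} × {ζ, θ}, {19, 20, 21} × {ζ, η, θ}}; |τ_{X×Y}| = 108.

Enumerate products U × V with U ∈ τ_X, V ∈ τ_Y (deduplicated):
  ∅ × ∅ = {} (∅)
  {19} × {ζ} = {(19,ζ)}
  {19} × {θ} = {(19,θ)}
  {21} × {ζ} = {(21,ζ)}
  {21} × {θ} = {(21,θ)}
  {19} × {ζ, η} = {(19,ζ), (19,η)}
  {19} × {ζ, θ} = {(19,ζ), (19,θ)}
  {19, 20} × {ζ} = {(19,ζ), (20,ζ)}
  {19, 21} × {ζ} = {(19,ζ), (21,ζ)}
  {19, 20} × {θ} = {(19,θ), (20,θ)}
  {19, 21} × {θ} = {(19,θ), (21,θ)}
  {21} × {ζ, η} = {(21,ζ), (21,η)}
  {21} × {ζ, θ} = {(21,ζ), (21,θ)}
  {19} × {ζ, η, θ} = {(19,ζ), (19,η), (19,θ)}
  {19, 20, 21} × {ζ} = {(19,ζ), (20,ζ), (21,ζ)}
  {19, 20, 21} × {θ} = {(19,θ), (20,θ), (21,θ)}
  {21} × {ζ, η, θ} = {(21,ζ), (21,η), (21,θ)}
  {19, 20} × {ζ, η} = {(19,ζ), (19,η), (20,ζ), (20,η)}
  {19, 21} × {ζ, η} = {(19,ζ), (19,η), (21,ζ), (21,η)}
  {19, 20} × {ζ, θ} = {(19,ζ), (19,θ), (20,ζ), (20,θ)}
  {19, 21} × {ζ, θ} = {(19,ζ), (19,θ), (21,ζ), (21,θ)}
  {19, 20} × {ζ, η, θ} = {(19,ζ), (19,η), (19,θ), (20,ζ), (20,η), (20,θ)}
  {19, 21} × {ζ, η, θ} = {(19,ζ), (19,η), (19,θ), (21,ζ), (21,η), (21,θ)}
  {19, 20, 21} × {ζ, η} = {(19,ζ), (19,η), (20,ζ), (20,η), (21,ζ), (21,η)}
  {19, 20, 21} × {ζ, θ} = {(19,ζ), (19,θ), (20,ζ), (20,θ), (21,ζ), (21,θ)}
  {19, 20, 21} × {ζ, η, θ} = {(19,ζ), (19,η), (19,θ), (20,ζ), (20,η), (20,θ), (21,ζ), (21,η), (21,θ)}
These 26 distinct sets form the basis B.
Close under arbitrary unions to get τ_{X×Y}; counting gives |τ_{X×Y}| = 108.


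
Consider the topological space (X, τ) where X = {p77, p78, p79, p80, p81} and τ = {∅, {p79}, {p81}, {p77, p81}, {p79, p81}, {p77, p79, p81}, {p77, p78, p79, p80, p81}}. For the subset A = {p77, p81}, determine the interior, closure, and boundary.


int(A) = {p77, p81}, cl(A) = {p77, p78, p80, p81}, ∂A = {p78, p80}.

Closed sets in (X, τ) are complements of opens:
  closed(X, τ) = {∅, {p78, p80}, {p77, p78, p80}, {p78, p79, p80}, {p77, p78, p79, p80}, {p77, p78, p80, p81}, {p77, p78, p79, p80, p81}}.
int(A) = ⋃ {U ∈ τ : U ⊆ A}. Opens contained in A: ∅, {p81}, {p77, p81}.
Taking the union of these: int(A) = {p77, p81}.
cl(A) = ⋂ {C closed : A ⊆ C}. Closed sets containing A: {p77, p78, p80, p81}, {p77, p78, p79, p80, p81}.
Intersecting these: cl(A) = {p77, p78, p80, p81}.
∂A = cl(A) ∖ int(A) = {p77, p78, p80, p81} ∖ {p77, p81} = {p78, p80}.


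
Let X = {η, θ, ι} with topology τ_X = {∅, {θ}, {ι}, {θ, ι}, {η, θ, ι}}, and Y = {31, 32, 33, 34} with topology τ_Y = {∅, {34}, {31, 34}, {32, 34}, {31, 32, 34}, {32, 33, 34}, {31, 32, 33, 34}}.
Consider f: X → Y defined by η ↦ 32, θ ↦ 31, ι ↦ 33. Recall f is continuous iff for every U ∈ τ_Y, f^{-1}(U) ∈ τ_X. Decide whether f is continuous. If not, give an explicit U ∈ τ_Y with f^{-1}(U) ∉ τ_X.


f is NOT continuous.

Compute f^{-1}(U) for each U ∈ τ_Y:
  U = ∅: f^{-1}(U) = ∅ ∈ τ_X ✓.
  U = {34}: f^{-1}(U) = ∅ ∈ τ_X ✓.
  U = {31, 34}: f^{-1}(U) = {θ} ∈ τ_X ✓.
  U = {32, 34}: f^{-1}(U) = {η} ∉ τ_X ✗.
  U = {31, 32, 34}: f^{-1}(U) = {η, θ} ∉ τ_X ✗.
  U = {32, 33, 34}: f^{-1}(U) = {η, ι} ∉ τ_X ✗.
  U = {31, 32, 33, 34}: f^{-1}(U) = {η, θ, ι} ∈ τ_X ✓.
Found U = {32, 34} with f^{-1}(U) = {η} not in τ_X. Therefore f is NOT continuous.


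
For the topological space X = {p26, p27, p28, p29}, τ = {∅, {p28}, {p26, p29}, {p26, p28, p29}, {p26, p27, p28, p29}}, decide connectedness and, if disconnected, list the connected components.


(X, τ) is connected.

Find clopen sets (U ∈ τ with X ∖ U ∈ τ):
  U = ∅, X ∖ U = {p26, p27, p28, p29} — both open, so U is clopen.
  U = {p26, p27, p28, p29}, X ∖ U = ∅ — both open, so U is clopen.
Only trivial clopens (∅ and X) exist, so (X, τ) is connected.
Compute connected components by grouping points that agree on all clopens:
  component: {p26, p27, p28, p29}


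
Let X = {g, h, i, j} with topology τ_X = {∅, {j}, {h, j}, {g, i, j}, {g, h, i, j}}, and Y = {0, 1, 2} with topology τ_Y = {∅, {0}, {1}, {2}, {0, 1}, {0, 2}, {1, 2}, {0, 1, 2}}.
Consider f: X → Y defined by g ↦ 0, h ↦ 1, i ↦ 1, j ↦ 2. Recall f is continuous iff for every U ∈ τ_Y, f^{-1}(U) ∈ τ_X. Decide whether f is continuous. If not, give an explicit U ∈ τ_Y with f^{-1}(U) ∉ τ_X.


f is NOT continuous.

Compute f^{-1}(U) for each U ∈ τ_Y:
  U = ∅: f^{-1}(U) = ∅ ∈ τ_X ✓.
  U = {0}: f^{-1}(U) = {g} ∉ τ_X ✗.
  U = {1}: f^{-1}(U) = {h, i} ∉ τ_X ✗.
  U = {2}: f^{-1}(U) = {j} ∈ τ_X ✓.
  U = {0, 1}: f^{-1}(U) = {g, h, i} ∉ τ_X ✗.
  U = {0, 2}: f^{-1}(U) = {g, j} ∉ τ_X ✗.
  U = {1, 2}: f^{-1}(U) = {h, i, j} ∉ τ_X ✗.
  U = {0, 1, 2}: f^{-1}(U) = {g, h, i, j} ∈ τ_X ✓.
Found U = {0} with f^{-1}(U) = {g} not in τ_X. Therefore f is NOT continuous.


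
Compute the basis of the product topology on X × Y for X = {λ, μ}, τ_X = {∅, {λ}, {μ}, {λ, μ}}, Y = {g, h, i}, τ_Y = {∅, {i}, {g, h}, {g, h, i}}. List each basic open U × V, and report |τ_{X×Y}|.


Basis B = {∅ × ∅, {λ} × {i}, {μ} × {i}, {λ} × {g, h}, {λ, μ} × {i}, {μ} × {g, h}, {λ} × {g, h, i}, {μ} × {g, h, i}, {λ, μ} × {g, h}, {λ, μ} × {g, h, i}}; |τ_{X×Y}| = 16.

Enumerate products U × V with U ∈ τ_X, V ∈ τ_Y (deduplicated):
  ∅ × ∅ = {} (∅)
  {λ} × {i} = {(λ,i)}
  {μ} × {i} = {(μ,i)}
  {λ} × {g, h} = {(λ,g), (λ,h)}
  {λ, μ} × {i} = {(λ,i), (μ,i)}
  {μ} × {g, h} = {(μ,g), (μ,h)}
  {λ} × {g, h, i} = {(λ,g), (λ,h), (λ,i)}
  {μ} × {g, h, i} = {(μ,g), (μ,h), (μ,i)}
  {λ, μ} × {g, h} = {(λ,g), (λ,h), (μ,g), (μ,h)}
  {λ, μ} × {g, h, i} = {(λ,g), (λ,h), (λ,i), (μ,g), (μ,h), (μ,i)}
These 10 distinct sets form the basis B.
Close under arbitrary unions to get τ_{X×Y}; counting gives |τ_{X×Y}| = 16.


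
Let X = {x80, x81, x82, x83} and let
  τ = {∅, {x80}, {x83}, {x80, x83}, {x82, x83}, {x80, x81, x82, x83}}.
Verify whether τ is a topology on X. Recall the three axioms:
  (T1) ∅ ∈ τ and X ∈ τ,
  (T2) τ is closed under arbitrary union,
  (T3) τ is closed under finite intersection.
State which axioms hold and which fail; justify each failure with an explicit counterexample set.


τ is NOT a topology on X.

Axiom (T1): ∅ ∈ τ? Yes; X ∈ τ? Yes.
Axiom (T2/T3): check pairwise unions and intersections of members of τ.
Counterexample for (T2): {x80} ∪ {x82, x83} = {x80, x82, x83} ∉ τ. Therefore τ is NOT a topology.


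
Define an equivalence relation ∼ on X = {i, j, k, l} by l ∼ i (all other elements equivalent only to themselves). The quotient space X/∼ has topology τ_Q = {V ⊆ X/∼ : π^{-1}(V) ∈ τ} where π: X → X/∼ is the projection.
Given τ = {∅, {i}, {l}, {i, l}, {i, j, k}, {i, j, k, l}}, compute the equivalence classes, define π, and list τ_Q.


X/∼ = {[i=l], [j], [k]}; |τ_Q| = 3.

Equivalence classes: [i=l], [j], [k].
Quotient map π: X → X/∼ sends i ↦ [i=l], j ↦ [j], k ↦ [k], l ↦ [i=l].
For each subset V ⊆ X/∼, compute π^{-1}(V) ⊆ X and check whether π^{-1}(V) ∈ τ. V is open in τ_Q iff π^{-1}(V) ∈ τ.
  V = {}: π^{-1}(V) = ∅ ∈ τ ✓.
  V = {[i=l]}: π^{-1}(V) = {i, l} ∈ τ ✓.
  V = {[j]}: π^{-1}(V) = {j} ∉ τ ✗.
  V = {[i=l], [j]}: π^{-1}(V) = {i, j, l} ∉ τ ✗.
  V = {[k]}: π^{-1}(V) = {k} ∉ τ ✗.
  V = {[i=l], [k]}: π^{-1}(V) = {i, k, l} ∉ τ ✗.
  V = {[j], [k]}: π^{-1}(V) = {j, k} ∉ τ ✗.
  V = {[i=l], [j], [k]}: π^{-1}(V) = {i, j, k, l} ∈ τ ✓.
Open sets in the quotient: τ_Q = {{}, {[i=l]}, {[i=l], [j], [k]}} (3 elements).


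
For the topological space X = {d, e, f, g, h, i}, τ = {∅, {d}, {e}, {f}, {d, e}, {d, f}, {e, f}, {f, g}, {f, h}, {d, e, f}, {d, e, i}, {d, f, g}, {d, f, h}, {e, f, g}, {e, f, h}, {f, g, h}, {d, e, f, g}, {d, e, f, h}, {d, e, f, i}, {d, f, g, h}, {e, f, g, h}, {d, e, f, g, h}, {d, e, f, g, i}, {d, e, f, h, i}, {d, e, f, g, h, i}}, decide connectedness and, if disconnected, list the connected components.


(X, τ) is disconnected; components = [{d, e, i}, {f, g, h}].

Find clopen sets (U ∈ τ with X ∖ U ∈ τ):
  U = ∅, X ∖ U = {d, e, f, g, h, i} — both open, so U is clopen.
  U = {d, e, i}, X ∖ U = {f, g, h} — both open, so U is clopen.
  U = {f, g, h}, X ∖ U = {d, e, i} — both open, so U is clopen.
  U = {d, e, f, g, h, i}, X ∖ U = ∅ — both open, so U is clopen.
Nontrivial clopen(s) exist: e.g. {d, e, i}. So (X, τ) is disconnected.
Compute connected components by grouping points that agree on all clopens:
  component: {d, e, i}
  component: {f, g, h}


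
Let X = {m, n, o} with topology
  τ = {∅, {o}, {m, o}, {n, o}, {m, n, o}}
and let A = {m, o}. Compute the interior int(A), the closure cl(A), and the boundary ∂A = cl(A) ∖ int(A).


int(A) = {m, o}, cl(A) = {m, n, o}, ∂A = {n}.

Closed sets in (X, τ) are complements of opens:
  closed(X, τ) = {∅, {m}, {n}, {m, n}, {m, n, o}}.
int(A) = ⋃ {U ∈ τ : U ⊆ A}. Opens contained in A: ∅, {o}, {m, o}.
Taking the union of these: int(A) = {m, o}.
cl(A) = ⋂ {C closed : A ⊆ C}. Closed sets containing A: {m, n, o}.
Intersecting these: cl(A) = {m, n, o}.
∂A = cl(A) ∖ int(A) = {m, n, o} ∖ {m, o} = {n}.


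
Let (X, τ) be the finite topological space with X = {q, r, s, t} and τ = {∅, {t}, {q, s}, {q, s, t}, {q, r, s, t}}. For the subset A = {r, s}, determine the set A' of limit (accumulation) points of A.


A' = {q, r}

For each x ∈ X, list the open sets U ∈ τ with x ∈ U, then check whether U ∩ (A ∖ {x}) ≠ ∅ for every such U.
  x = q: opens ∋ x are {q, s}, {q, s, t}, {q, r, s, t}; each meets A ∖ {q}, so x IS a limit point.
  x = r: opens ∋ x are {q, r, s, t}; each meets A ∖ {r}, so x IS a limit point.
  x = s: open {q, s} ∋ x has {q, s} ∩ (A ∖ {s}) = ∅, so x is NOT a limit point.
  x = t: open {t} ∋ x has {t} ∩ (A ∖ {t}) = ∅, so x is NOT a limit point.
Collecting: A' = {q, r}.


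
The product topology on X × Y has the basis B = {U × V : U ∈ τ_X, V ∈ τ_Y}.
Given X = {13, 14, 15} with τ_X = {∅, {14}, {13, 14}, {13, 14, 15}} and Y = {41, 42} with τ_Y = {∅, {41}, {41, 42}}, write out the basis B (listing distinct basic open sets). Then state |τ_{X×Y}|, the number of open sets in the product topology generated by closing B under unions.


Basis B = {∅ × ∅, {14} × {41}, {13, 14} × {41}, {14} × {41, 42}, {13, 14, 15} × {41}, {13, 14} × {41, 42}, {13, 14, 15} × {41, 42}}; |τ_{X×Y}| = 10.

Enumerate products U × V with U ∈ τ_X, V ∈ τ_Y (deduplicated):
  ∅ × ∅ = {} (∅)
  {14} × {41} = {(14,41)}
  {13, 14} × {41} = {(13,41), (14,41)}
  {14} × {41, 42} = {(14,41), (14,42)}
  {13, 14, 15} × {41} = {(13,41), (14,41), (15,41)}
  {13, 14} × {41, 42} = {(13,41), (13,42), (14,41), (14,42)}
  {13, 14, 15} × {41, 42} = {(13,41), (13,42), (14,41), (14,42), (15,41), (15,42)}
These 7 distinct sets form the basis B.
Close under arbitrary unions to get τ_{X×Y}; counting gives |τ_{X×Y}| = 10.


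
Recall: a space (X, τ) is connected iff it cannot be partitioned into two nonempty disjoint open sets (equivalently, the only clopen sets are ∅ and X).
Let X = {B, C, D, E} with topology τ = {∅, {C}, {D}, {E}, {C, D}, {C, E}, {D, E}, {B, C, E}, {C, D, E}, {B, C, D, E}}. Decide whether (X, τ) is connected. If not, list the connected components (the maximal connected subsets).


(X, τ) is disconnected; components = [{D}, {B, C, E}].

Find clopen sets (U ∈ τ with X ∖ U ∈ τ):
  U = ∅, X ∖ U = {B, C, D, E} — both open, so U is clopen.
  U = {D}, X ∖ U = {B, C, E} — both open, so U is clopen.
  U = {B, C, E}, X ∖ U = {D} — both open, so U is clopen.
  U = {B, C, D, E}, X ∖ U = ∅ — both open, so U is clopen.
Nontrivial clopen(s) exist: e.g. {D}. So (X, τ) is disconnected.
Compute connected components by grouping points that agree on all clopens:
  component: {D}
  component: {B, C, E}


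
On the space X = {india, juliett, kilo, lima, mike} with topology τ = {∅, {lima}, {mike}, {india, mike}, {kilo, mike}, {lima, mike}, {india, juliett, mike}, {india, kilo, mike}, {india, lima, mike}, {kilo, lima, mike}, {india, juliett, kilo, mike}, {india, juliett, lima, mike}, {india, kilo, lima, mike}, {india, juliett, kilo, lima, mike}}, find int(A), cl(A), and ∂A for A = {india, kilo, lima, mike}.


int(A) = {india, kilo, lima, mike}, cl(A) = {india, juliett, kilo, lima, mike}, ∂A = {juliett}.

Closed sets in (X, τ) are complements of opens:
  closed(X, τ) = {∅, {juliett}, {kilo}, {lima}, {india, juliett}, {juliett, kilo}, {juliett, lima}, {kilo, lima}, {india, juliett, kilo}, {india, juliett, lima}, {juliett, kilo, lima}, {india, juliett, kilo, lima}, {india, juliett, kilo, mike}, {india, juliett, kilo, lima, mike}}.
int(A) = ⋃ {U ∈ τ : U ⊆ A}. Opens contained in A: ∅, {lima}, {mike}, {india, mike}, {kilo, mike}, {lima, mike}, {india, kilo, mike}, {india, lima, mike}, {kilo, lima, mike}, {india, kilo, lima, mike}.
Taking the union of these: int(A) = {india, kilo, lima, mike}.
cl(A) = ⋂ {C closed : A ⊆ C}. Closed sets containing A: {india, juliett, kilo, lima, mike}.
Intersecting these: cl(A) = {india, juliett, kilo, lima, mike}.
∂A = cl(A) ∖ int(A) = {india, juliett, kilo, lima, mike} ∖ {india, kilo, lima, mike} = {juliett}.


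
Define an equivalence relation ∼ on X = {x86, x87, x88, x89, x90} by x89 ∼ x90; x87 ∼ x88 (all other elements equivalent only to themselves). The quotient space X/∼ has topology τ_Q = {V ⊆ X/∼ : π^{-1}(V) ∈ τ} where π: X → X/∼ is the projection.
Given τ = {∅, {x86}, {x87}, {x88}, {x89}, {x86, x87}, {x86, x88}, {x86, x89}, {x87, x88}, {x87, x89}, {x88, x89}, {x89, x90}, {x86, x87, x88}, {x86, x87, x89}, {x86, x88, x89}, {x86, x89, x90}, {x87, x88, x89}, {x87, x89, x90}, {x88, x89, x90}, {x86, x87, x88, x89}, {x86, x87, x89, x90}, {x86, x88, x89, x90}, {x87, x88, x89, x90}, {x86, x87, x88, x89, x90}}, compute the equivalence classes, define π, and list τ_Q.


X/∼ = {[x86], [x87=x88], [x89=x90]}; |τ_Q| = 8.

Equivalence classes: [x86], [x87=x88], [x89=x90].
Quotient map π: X → X/∼ sends x86 ↦ [x86], x87 ↦ [x87=x88], x88 ↦ [x87=x88], x89 ↦ [x89=x90], x90 ↦ [x89=x90].
For each subset V ⊆ X/∼, compute π^{-1}(V) ⊆ X and check whether π^{-1}(V) ∈ τ. V is open in τ_Q iff π^{-1}(V) ∈ τ.
  V = {}: π^{-1}(V) = ∅ ∈ τ ✓.
  V = {[x86]}: π^{-1}(V) = {x86} ∈ τ ✓.
  V = {[x87=x88]}: π^{-1}(V) = {x87, x88} ∈ τ ✓.
  V = {[x86], [x87=x88]}: π^{-1}(V) = {x86, x87, x88} ∈ τ ✓.
  V = {[x89=x90]}: π^{-1}(V) = {x89, x90} ∈ τ ✓.
  V = {[x86], [x89=x90]}: π^{-1}(V) = {x86, x89, x90} ∈ τ ✓.
  V = {[x87=x88], [x89=x90]}: π^{-1}(V) = {x87, x88, x89, x90} ∈ τ ✓.
  V = {[x86], [x87=x88], [x89=x90]}: π^{-1}(V) = {x86, x87, x88, x89, x90} ∈ τ ✓.
Open sets in the quotient: τ_Q = {{}, {[x86]}, {[x87=x88]}, {[x86], [x87=x88]}, {[x89=x90]}, {[x86], [x89=x90]}, {[x87=x88], [x89=x90]}, {[x86], [x87=x88], [x89=x90]}} (8 elements).


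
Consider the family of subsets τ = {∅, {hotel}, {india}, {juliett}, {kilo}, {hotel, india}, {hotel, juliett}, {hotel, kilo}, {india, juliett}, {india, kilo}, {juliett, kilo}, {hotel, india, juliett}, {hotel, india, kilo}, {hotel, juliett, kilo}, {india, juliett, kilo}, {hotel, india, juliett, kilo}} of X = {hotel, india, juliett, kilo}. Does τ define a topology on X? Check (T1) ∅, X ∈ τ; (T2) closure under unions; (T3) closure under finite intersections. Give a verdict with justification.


τ IS a topology on X.

Axiom (T1): ∅ ∈ τ? Yes; X ∈ τ? Yes.
Axiom (T2/T3): check pairwise unions and intersections of members of τ.
All pairwise intersections and unions checked — each lies in τ. Therefore τ satisfies (T1), (T2), (T3): it IS a topology on X.


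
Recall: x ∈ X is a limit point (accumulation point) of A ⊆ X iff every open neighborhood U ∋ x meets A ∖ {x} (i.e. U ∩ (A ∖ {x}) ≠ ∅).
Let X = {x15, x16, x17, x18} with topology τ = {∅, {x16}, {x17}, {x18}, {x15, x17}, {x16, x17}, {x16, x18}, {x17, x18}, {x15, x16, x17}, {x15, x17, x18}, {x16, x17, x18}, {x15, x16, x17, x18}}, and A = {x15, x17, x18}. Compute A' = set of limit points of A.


A' = {x15}

For each x ∈ X, list the open sets U ∈ τ with x ∈ U, then check whether U ∩ (A ∖ {x}) ≠ ∅ for every such U.
  x = x15: opens ∋ x are {x15, x17}, {x15, x16, x17}, {x15, x17, x18}, {x15, x16, x17, x18}; each meets A ∖ {x15}, so x IS a limit point.
  x = x16: open {x16} ∋ x has {x16} ∩ (A ∖ {x16}) = ∅, so x is NOT a limit point.
  x = x17: open {x17} ∋ x has {x17} ∩ (A ∖ {x17}) = ∅, so x is NOT a limit point.
  x = x18: open {x18} ∋ x has {x18} ∩ (A ∖ {x18}) = ∅, so x is NOT a limit point.
Collecting: A' = {x15}.


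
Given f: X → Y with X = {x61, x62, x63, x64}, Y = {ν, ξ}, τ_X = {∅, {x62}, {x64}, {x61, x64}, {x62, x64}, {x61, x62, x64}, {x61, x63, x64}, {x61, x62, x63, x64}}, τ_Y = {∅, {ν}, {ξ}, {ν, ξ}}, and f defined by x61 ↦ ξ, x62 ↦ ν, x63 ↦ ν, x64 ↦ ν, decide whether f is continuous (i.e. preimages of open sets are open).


f is NOT continuous.

Compute f^{-1}(U) for each U ∈ τ_Y:
  U = ∅: f^{-1}(U) = ∅ ∈ τ_X ✓.
  U = {ν}: f^{-1}(U) = {x62, x63, x64} ∉ τ_X ✗.
  U = {ξ}: f^{-1}(U) = {x61} ∉ τ_X ✗.
  U = {ν, ξ}: f^{-1}(U) = {x61, x62, x63, x64} ∈ τ_X ✓.
Found U = {ν} with f^{-1}(U) = {x62, x63, x64} not in τ_X. Therefore f is NOT continuous.


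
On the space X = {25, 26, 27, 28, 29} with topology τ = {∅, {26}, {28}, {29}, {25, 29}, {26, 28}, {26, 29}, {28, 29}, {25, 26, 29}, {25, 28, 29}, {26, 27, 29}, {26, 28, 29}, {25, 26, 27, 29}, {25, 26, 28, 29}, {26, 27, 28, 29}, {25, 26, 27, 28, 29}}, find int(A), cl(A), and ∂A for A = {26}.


int(A) = {26}, cl(A) = {26, 27}, ∂A = {27}.

Closed sets in (X, τ) are complements of opens:
  closed(X, τ) = {∅, {25}, {27}, {28}, {25, 27}, {25, 28}, {26, 27}, {27, 28}, {25, 26, 27}, {25, 27, 28}, {25, 27, 29}, {26, 27, 28}, {25, 26, 27, 28}, {25, 26, 27, 29}, {25, 27, 28, 29}, {25, 26, 27, 28, 29}}.
int(A) = ⋃ {U ∈ τ : U ⊆ A}. Opens contained in A: ∅, {26}.
Taking the union of these: int(A) = {26}.
cl(A) = ⋂ {C closed : A ⊆ C}. Closed sets containing A: {26, 27}, {25, 26, 27}, {26, 27, 28}, {25, 26, 27, 28}, {25, 26, 27, 29}, {25, 26, 27, 28, 29}.
Intersecting these: cl(A) = {26, 27}.
∂A = cl(A) ∖ int(A) = {26, 27} ∖ {26} = {27}.


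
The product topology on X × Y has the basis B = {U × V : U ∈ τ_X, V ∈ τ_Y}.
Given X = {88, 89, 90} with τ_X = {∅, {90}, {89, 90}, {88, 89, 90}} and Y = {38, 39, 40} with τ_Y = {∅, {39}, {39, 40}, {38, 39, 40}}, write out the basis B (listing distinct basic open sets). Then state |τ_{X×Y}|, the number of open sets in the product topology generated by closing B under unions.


Basis B = {∅ × ∅, {90} × {39}, {89, 90} × {39}, {90} × {39, 40}, {88, 89, 90} × {39}, {90} × {38, 39, 40}, {89, 90} × {39, 40}, {88, 89, 90} × {39, 40}, {89, 90} × {38, 39, 40}, {88, 89, 90} × {38, 39, 40}}; |τ_{X×Y}| = 20.

Enumerate products U × V with U ∈ τ_X, V ∈ τ_Y (deduplicated):
  ∅ × ∅ = {} (∅)
  {90} × {39} = {(90,39)}
  {89, 90} × {39} = {(89,39), (90,39)}
  {90} × {39, 40} = {(90,39), (90,40)}
  {88, 89, 90} × {39} = {(88,39), (89,39), (90,39)}
  {90} × {38, 39, 40} = {(90,38), (90,39), (90,40)}
  {89, 90} × {39, 40} = {(89,39), (89,40), (90,39), (90,40)}
  {88, 89, 90} × {39, 40} = {(88,39), (88,40), (89,39), (89,40), (90,39), (90,40)}
  {89, 90} × {38, 39, 40} = {(89,38), (89,39), (89,40), (90,38), (90,39), (90,40)}
  {88, 89, 90} × {38, 39, 40} = {(88,38), (88,39), (88,40), (89,38), (89,39), (89,40), (90,38), (90,39), (90,40)}
These 10 distinct sets form the basis B.
Close under arbitrary unions to get τ_{X×Y}; counting gives |τ_{X×Y}| = 20.


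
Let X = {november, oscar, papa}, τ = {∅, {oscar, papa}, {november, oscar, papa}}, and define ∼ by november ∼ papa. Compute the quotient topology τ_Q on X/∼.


X/∼ = {[november=papa], [oscar]}; |τ_Q| = 2.

Equivalence classes: [november=papa], [oscar].
Quotient map π: X → X/∼ sends november ↦ [november=papa], oscar ↦ [oscar], papa ↦ [november=papa].
For each subset V ⊆ X/∼, compute π^{-1}(V) ⊆ X and check whether π^{-1}(V) ∈ τ. V is open in τ_Q iff π^{-1}(V) ∈ τ.
  V = {}: π^{-1}(V) = ∅ ∈ τ ✓.
  V = {[november=papa]}: π^{-1}(V) = {november, papa} ∉ τ ✗.
  V = {[oscar]}: π^{-1}(V) = {oscar} ∉ τ ✗.
  V = {[november=papa], [oscar]}: π^{-1}(V) = {november, oscar, papa} ∈ τ ✓.
Open sets in the quotient: τ_Q = {{}, {[november=papa], [oscar]}} (2 elements).


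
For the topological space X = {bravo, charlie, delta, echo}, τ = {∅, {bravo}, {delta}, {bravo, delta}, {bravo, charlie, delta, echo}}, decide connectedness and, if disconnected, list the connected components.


(X, τ) is connected.

Find clopen sets (U ∈ τ with X ∖ U ∈ τ):
  U = ∅, X ∖ U = {bravo, charlie, delta, echo} — both open, so U is clopen.
  U = {bravo, charlie, delta, echo}, X ∖ U = ∅ — both open, so U is clopen.
Only trivial clopens (∅ and X) exist, so (X, τ) is connected.
Compute connected components by grouping points that agree on all clopens:
  component: {bravo, charlie, delta, echo}


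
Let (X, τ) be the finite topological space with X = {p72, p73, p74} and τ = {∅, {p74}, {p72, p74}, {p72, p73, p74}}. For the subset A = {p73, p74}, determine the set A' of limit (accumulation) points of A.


A' = {p72, p73}

For each x ∈ X, list the open sets U ∈ τ with x ∈ U, then check whether U ∩ (A ∖ {x}) ≠ ∅ for every such U.
  x = p72: opens ∋ x are {p72, p74}, {p72, p73, p74}; each meets A ∖ {p72}, so x IS a limit point.
  x = p73: opens ∋ x are {p72, p73, p74}; each meets A ∖ {p73}, so x IS a limit point.
  x = p74: open {p74} ∋ x has {p74} ∩ (A ∖ {p74}) = ∅, so x is NOT a limit point.
Collecting: A' = {p72, p73}.


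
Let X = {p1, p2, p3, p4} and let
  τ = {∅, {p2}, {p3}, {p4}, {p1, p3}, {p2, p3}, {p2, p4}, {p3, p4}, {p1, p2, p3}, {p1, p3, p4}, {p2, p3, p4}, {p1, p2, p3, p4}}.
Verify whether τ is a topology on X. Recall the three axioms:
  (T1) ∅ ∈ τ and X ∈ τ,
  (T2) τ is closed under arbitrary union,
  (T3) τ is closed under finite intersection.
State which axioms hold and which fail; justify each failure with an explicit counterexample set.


τ IS a topology on X.

Axiom (T1): ∅ ∈ τ? Yes; X ∈ τ? Yes.
Axiom (T2/T3): check pairwise unions and intersections of members of τ.
All pairwise intersections and unions checked — each lies in τ. Therefore τ satisfies (T1), (T2), (T3): it IS a topology on X.


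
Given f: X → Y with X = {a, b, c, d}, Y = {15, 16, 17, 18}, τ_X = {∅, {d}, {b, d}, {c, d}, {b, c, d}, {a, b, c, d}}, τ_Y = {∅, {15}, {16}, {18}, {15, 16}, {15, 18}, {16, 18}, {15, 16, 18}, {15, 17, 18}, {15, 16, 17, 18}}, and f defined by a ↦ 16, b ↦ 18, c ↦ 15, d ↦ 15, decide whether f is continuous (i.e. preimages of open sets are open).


f is NOT continuous.

Compute f^{-1}(U) for each U ∈ τ_Y:
  U = ∅: f^{-1}(U) = ∅ ∈ τ_X ✓.
  U = {15}: f^{-1}(U) = {c, d} ∈ τ_X ✓.
  U = {16}: f^{-1}(U) = {a} ∉ τ_X ✗.
  U = {18}: f^{-1}(U) = {b} ∉ τ_X ✗.
  U = {15, 16}: f^{-1}(U) = {a, c, d} ∉ τ_X ✗.
  U = {15, 18}: f^{-1}(U) = {b, c, d} ∈ τ_X ✓.
  U = {16, 18}: f^{-1}(U) = {a, b} ∉ τ_X ✗.
  U = {15, 16, 18}: f^{-1}(U) = {a, b, c, d} ∈ τ_X ✓.
  U = {15, 17, 18}: f^{-1}(U) = {b, c, d} ∈ τ_X ✓.
  U = {15, 16, 17, 18}: f^{-1}(U) = {a, b, c, d} ∈ τ_X ✓.
Found U = {16} with f^{-1}(U) = {a} not in τ_X. Therefore f is NOT continuous.


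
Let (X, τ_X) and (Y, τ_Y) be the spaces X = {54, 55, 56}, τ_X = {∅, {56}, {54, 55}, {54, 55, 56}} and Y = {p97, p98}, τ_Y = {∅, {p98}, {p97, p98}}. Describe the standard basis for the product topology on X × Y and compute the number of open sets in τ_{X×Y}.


Basis B = {∅ × ∅, {56} × {p98}, {54, 55} × {p98}, {56} × {p97, p98}, {54, 55, 56} × {p98}, {54, 55} × {p97, p98}, {54, 55, 56} × {p97, p98}}; |τ_{X×Y}| = 9.

Enumerate products U × V with U ∈ τ_X, V ∈ τ_Y (deduplicated):
  ∅ × ∅ = {} (∅)
  {56} × {p98} = {(56,p98)}
  {54, 55} × {p98} = {(54,p98), (55,p98)}
  {56} × {p97, p98} = {(56,p97), (56,p98)}
  {54, 55, 56} × {p98} = {(54,p98), (55,p98), (56,p98)}
  {54, 55} × {p97, p98} = {(54,p97), (54,p98), (55,p97), (55,p98)}
  {54, 55, 56} × {p97, p98} = {(54,p97), (54,p98), (55,p97), (55,p98), (56,p97), (56,p98)}
These 7 distinct sets form the basis B.
Close under arbitrary unions to get τ_{X×Y}; counting gives |τ_{X×Y}| = 9.


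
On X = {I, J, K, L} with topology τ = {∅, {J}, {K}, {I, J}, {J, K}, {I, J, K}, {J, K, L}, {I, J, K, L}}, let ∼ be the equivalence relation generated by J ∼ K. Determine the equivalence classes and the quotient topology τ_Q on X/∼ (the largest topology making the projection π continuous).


X/∼ = {[I], [J=K], [L]}; |τ_Q| = 5.

Equivalence classes: [I], [J=K], [L].
Quotient map π: X → X/∼ sends I ↦ [I], J ↦ [J=K], K ↦ [J=K], L ↦ [L].
For each subset V ⊆ X/∼, compute π^{-1}(V) ⊆ X and check whether π^{-1}(V) ∈ τ. V is open in τ_Q iff π^{-1}(V) ∈ τ.
  V = {}: π^{-1}(V) = ∅ ∈ τ ✓.
  V = {[I]}: π^{-1}(V) = {I} ∉ τ ✗.
  V = {[J=K]}: π^{-1}(V) = {J, K} ∈ τ ✓.
  V = {[I], [J=K]}: π^{-1}(V) = {I, J, K} ∈ τ ✓.
  V = {[L]}: π^{-1}(V) = {L} ∉ τ ✗.
  V = {[I], [L]}: π^{-1}(V) = {I, L} ∉ τ ✗.
  V = {[J=K], [L]}: π^{-1}(V) = {J, K, L} ∈ τ ✓.
  V = {[I], [J=K], [L]}: π^{-1}(V) = {I, J, K, L} ∈ τ ✓.
Open sets in the quotient: τ_Q = {{}, {[J=K]}, {[I], [J=K]}, {[J=K], [L]}, {[I], [J=K], [L]}} (5 elements).


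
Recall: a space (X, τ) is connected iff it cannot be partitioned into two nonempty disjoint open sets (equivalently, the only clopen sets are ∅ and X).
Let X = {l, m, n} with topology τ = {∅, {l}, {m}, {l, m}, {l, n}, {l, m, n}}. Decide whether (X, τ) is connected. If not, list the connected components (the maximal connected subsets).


(X, τ) is disconnected; components = [{m}, {l, n}].

Find clopen sets (U ∈ τ with X ∖ U ∈ τ):
  U = ∅, X ∖ U = {l, m, n} — both open, so U is clopen.
  U = {m}, X ∖ U = {l, n} — both open, so U is clopen.
  U = {l, n}, X ∖ U = {m} — both open, so U is clopen.
  U = {l, m, n}, X ∖ U = ∅ — both open, so U is clopen.
Nontrivial clopen(s) exist: e.g. {m}. So (X, τ) is disconnected.
Compute connected components by grouping points that agree on all clopens:
  component: {m}
  component: {l, n}


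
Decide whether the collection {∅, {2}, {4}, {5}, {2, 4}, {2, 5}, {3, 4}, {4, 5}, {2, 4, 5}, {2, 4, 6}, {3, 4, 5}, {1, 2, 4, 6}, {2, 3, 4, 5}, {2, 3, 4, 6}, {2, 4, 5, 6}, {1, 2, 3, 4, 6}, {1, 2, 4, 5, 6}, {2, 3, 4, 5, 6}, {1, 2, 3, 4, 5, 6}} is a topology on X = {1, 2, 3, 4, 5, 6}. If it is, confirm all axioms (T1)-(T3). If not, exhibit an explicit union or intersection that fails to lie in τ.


τ is NOT a topology on X.

Axiom (T1): ∅ ∈ τ? Yes; X ∈ τ? Yes.
Axiom (T2/T3): check pairwise unions and intersections of members of τ.
Counterexample for (T2): {2} ∪ {3, 4} = {2, 3, 4} ∉ τ. Therefore τ is NOT a topology.


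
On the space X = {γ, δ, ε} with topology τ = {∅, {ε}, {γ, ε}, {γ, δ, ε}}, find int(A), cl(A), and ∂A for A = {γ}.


int(A) = ∅, cl(A) = {γ, δ}, ∂A = {γ, δ}.

Closed sets in (X, τ) are complements of opens:
  closed(X, τ) = {∅, {δ}, {γ, δ}, {γ, δ, ε}}.
int(A) = ⋃ {U ∈ τ : U ⊆ A}. Opens contained in A: ∅.
Taking the union of these: int(A) = ∅.
cl(A) = ⋂ {C closed : A ⊆ C}. Closed sets containing A: {γ, δ}, {γ, δ, ε}.
Intersecting these: cl(A) = {γ, δ}.
∂A = cl(A) ∖ int(A) = {γ, δ} ∖ ∅ = {γ, δ}.


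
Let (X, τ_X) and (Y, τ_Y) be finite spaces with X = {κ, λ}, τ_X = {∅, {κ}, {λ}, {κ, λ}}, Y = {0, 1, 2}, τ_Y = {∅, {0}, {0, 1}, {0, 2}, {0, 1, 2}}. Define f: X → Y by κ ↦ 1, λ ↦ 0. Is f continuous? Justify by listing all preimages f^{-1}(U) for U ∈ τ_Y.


f IS continuous.

Compute f^{-1}(U) for each U ∈ τ_Y:
  U = ∅: f^{-1}(U) = ∅ ∈ τ_X ✓.
  U = {0}: f^{-1}(U) = {λ} ∈ τ_X ✓.
  U = {0, 1}: f^{-1}(U) = {κ, λ} ∈ τ_X ✓.
  U = {0, 2}: f^{-1}(U) = {λ} ∈ τ_X ✓.
  U = {0, 1, 2}: f^{-1}(U) = {κ, λ} ∈ τ_X ✓.
Every preimage lies in τ_X, so f IS continuous.


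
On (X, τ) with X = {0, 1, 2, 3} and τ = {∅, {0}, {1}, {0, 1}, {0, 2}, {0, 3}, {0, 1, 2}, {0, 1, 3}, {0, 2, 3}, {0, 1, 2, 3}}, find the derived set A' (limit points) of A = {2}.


A' = ∅

For each x ∈ X, list the open sets U ∈ τ with x ∈ U, then check whether U ∩ (A ∖ {x}) ≠ ∅ for every such U.
  x = 0: open {0} ∋ x has {0} ∩ (A ∖ {0}) = ∅, so x is NOT a limit point.
  x = 1: open {1} ∋ x has {1} ∩ (A ∖ {1}) = ∅, so x is NOT a limit point.
  x = 2: open {0, 2} ∋ x has {0, 2} ∩ (A ∖ {2}) = ∅, so x is NOT a limit point.
  x = 3: open {0, 3} ∋ x has {0, 3} ∩ (A ∖ {3}) = ∅, so x is NOT a limit point.
Collecting: A' = ∅.


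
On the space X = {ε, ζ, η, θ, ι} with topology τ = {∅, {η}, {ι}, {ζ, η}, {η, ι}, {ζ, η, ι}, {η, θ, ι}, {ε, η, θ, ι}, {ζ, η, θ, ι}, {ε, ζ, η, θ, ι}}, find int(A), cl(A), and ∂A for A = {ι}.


int(A) = {ι}, cl(A) = {ε, θ, ι}, ∂A = {ε, θ}.

Closed sets in (X, τ) are complements of opens:
  closed(X, τ) = {∅, {ε}, {ζ}, {ε, ζ}, {ε, θ}, {ε, ζ, θ}, {ε, θ, ι}, {ε, ζ, η, θ}, {ε, ζ, θ, ι}, {ε, ζ, η, θ, ι}}.
int(A) = ⋃ {U ∈ τ : U ⊆ A}. Opens contained in A: ∅, {ι}.
Taking the union of these: int(A) = {ι}.
cl(A) = ⋂ {C closed : A ⊆ C}. Closed sets containing A: {ε, θ, ι}, {ε, ζ, θ, ι}, {ε, ζ, η, θ, ι}.
Intersecting these: cl(A) = {ε, θ, ι}.
∂A = cl(A) ∖ int(A) = {ε, θ, ι} ∖ {ι} = {ε, θ}.


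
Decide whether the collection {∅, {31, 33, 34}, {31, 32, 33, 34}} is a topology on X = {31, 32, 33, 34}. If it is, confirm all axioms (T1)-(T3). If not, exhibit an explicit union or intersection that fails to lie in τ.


τ IS a topology on X.

Axiom (T1): ∅ ∈ τ? Yes; X ∈ τ? Yes.
Axiom (T2/T3): check pairwise unions and intersections of members of τ.
All pairwise intersections and unions checked — each lies in τ. Therefore τ satisfies (T1), (T2), (T3): it IS a topology on X.


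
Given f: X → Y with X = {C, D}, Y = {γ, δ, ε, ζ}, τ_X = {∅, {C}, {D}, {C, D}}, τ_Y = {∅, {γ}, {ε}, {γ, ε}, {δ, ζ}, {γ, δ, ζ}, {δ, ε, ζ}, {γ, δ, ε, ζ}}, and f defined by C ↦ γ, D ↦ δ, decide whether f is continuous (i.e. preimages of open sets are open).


f IS continuous.

Compute f^{-1}(U) for each U ∈ τ_Y:
  U = ∅: f^{-1}(U) = ∅ ∈ τ_X ✓.
  U = {γ}: f^{-1}(U) = {C} ∈ τ_X ✓.
  U = {ε}: f^{-1}(U) = ∅ ∈ τ_X ✓.
  U = {γ, ε}: f^{-1}(U) = {C} ∈ τ_X ✓.
  U = {δ, ζ}: f^{-1}(U) = {D} ∈ τ_X ✓.
  U = {γ, δ, ζ}: f^{-1}(U) = {C, D} ∈ τ_X ✓.
  U = {δ, ε, ζ}: f^{-1}(U) = {D} ∈ τ_X ✓.
  U = {γ, δ, ε, ζ}: f^{-1}(U) = {C, D} ∈ τ_X ✓.
Every preimage lies in τ_X, so f IS continuous.


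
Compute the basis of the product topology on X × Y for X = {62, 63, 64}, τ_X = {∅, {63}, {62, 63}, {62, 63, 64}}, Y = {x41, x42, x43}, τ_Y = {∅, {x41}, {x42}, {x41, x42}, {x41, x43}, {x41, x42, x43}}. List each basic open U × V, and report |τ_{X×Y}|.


Basis B = {∅ × ∅, {63} × {x41}, {63} × {x42}, {62, 63} × {x41}, {62, 63} × {x42}, {63} × {x41, x42}, {63} × {x41, x43}, {62, 63, 64} × {x41}, {62, 63, 64} × {x42}, {63} × {x41, x42, x43}, {62, 63} × {x41, x42}, {62, 63} × {x41, x43}, {62, 63} × {x41, x42, x43}, {62, 63, 64} × {x41, x42}, {62, 63, 64} × {x41, x43}, {62, 63, 64} × {x41, x42, x43}}; |τ_{X×Y}| = 40.

Enumerate products U × V with U ∈ τ_X, V ∈ τ_Y (deduplicated):
  ∅ × ∅ = {} (∅)
  {63} × {x41} = {(63,x41)}
  {63} × {x42} = {(63,x42)}
  {62, 63} × {x41} = {(62,x41), (63,x41)}
  {62, 63} × {x42} = {(62,x42), (63,x42)}
  {63} × {x41, x42} = {(63,x41), (63,x42)}
  {63} × {x41, x43} = {(63,x41), (63,x43)}
  {62, 63, 64} × {x41} = {(62,x41), (63,x41), (64,x41)}
  {62, 63, 64} × {x42} = {(62,x42), (63,x42), (64,x42)}
  {63} × {x41, x42, x43} = {(63,x41), (63,x42), (63,x43)}
  {62, 63} × {x41, x42} = {(62,x41), (62,x42), (63,x41), (63,x42)}
  {62, 63} × {x41, x43} = {(62,x41), (62,x43), (63,x41), (63,x43)}
  {62, 63} × {x41, x42, x43} = {(62,x41), (62,x42), (62,x43), (63,x41), (63,x42), (63,x43)}
  {62, 63, 64} × {x41, x42} = {(62,x41), (62,x42), (63,x41), (63,x42), (64,x41), (64,x42)}
  {62, 63, 64} × {x41, x43} = {(62,x41), (62,x43), (63,x41), (63,x43), (64,x41), (64,x43)}
  {62, 63, 64} × {x41, x42, x43} = {(62,x41), (62,x42), (62,x43), (63,x41), (63,x42), (63,x43), (64,x41), (64,x42), (64,x43)}
These 16 distinct sets form the basis B.
Close under arbitrary unions to get τ_{X×Y}; counting gives |τ_{X×Y}| = 40.


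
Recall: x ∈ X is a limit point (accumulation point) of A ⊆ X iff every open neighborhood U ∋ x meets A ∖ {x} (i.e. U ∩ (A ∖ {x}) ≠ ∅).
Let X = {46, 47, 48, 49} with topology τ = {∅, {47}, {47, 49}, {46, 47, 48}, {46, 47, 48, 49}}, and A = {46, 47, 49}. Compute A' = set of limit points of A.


A' = {46, 48, 49}

For each x ∈ X, list the open sets U ∈ τ with x ∈ U, then check whether U ∩ (A ∖ {x}) ≠ ∅ for every such U.
  x = 46: opens ∋ x are {46, 47, 48}, {46, 47, 48, 49}; each meets A ∖ {46}, so x IS a limit point.
  x = 47: open {47} ∋ x has {47} ∩ (A ∖ {47}) = ∅, so x is NOT a limit point.
  x = 48: opens ∋ x are {46, 47, 48}, {46, 47, 48, 49}; each meets A ∖ {48}, so x IS a limit point.
  x = 49: opens ∋ x are {47, 49}, {46, 47, 48, 49}; each meets A ∖ {49}, so x IS a limit point.
Collecting: A' = {46, 48, 49}.


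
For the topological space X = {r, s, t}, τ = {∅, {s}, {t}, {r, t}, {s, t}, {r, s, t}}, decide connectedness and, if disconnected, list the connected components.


(X, τ) is disconnected; components = [{s}, {r, t}].

Find clopen sets (U ∈ τ with X ∖ U ∈ τ):
  U = ∅, X ∖ U = {r, s, t} — both open, so U is clopen.
  U = {s}, X ∖ U = {r, t} — both open, so U is clopen.
  U = {r, t}, X ∖ U = {s} — both open, so U is clopen.
  U = {r, s, t}, X ∖ U = ∅ — both open, so U is clopen.
Nontrivial clopen(s) exist: e.g. {s}. So (X, τ) is disconnected.
Compute connected components by grouping points that agree on all clopens:
  component: {s}
  component: {r, t}


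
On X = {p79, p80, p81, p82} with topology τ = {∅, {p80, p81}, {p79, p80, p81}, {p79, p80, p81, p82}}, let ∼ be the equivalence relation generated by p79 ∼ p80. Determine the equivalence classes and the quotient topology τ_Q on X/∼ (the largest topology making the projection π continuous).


X/∼ = {[p79=p80], [p81], [p82]}; |τ_Q| = 3.

Equivalence classes: [p79=p80], [p81], [p82].
Quotient map π: X → X/∼ sends p79 ↦ [p79=p80], p80 ↦ [p79=p80], p81 ↦ [p81], p82 ↦ [p82].
For each subset V ⊆ X/∼, compute π^{-1}(V) ⊆ X and check whether π^{-1}(V) ∈ τ. V is open in τ_Q iff π^{-1}(V) ∈ τ.
  V = {}: π^{-1}(V) = ∅ ∈ τ ✓.
  V = {[p79=p80]}: π^{-1}(V) = {p79, p80} ∉ τ ✗.
  V = {[p81]}: π^{-1}(V) = {p81} ∉ τ ✗.
  V = {[p79=p80], [p81]}: π^{-1}(V) = {p79, p80, p81} ∈ τ ✓.
  V = {[p82]}: π^{-1}(V) = {p82} ∉ τ ✗.
  V = {[p79=p80], [p82]}: π^{-1}(V) = {p79, p80, p82} ∉ τ ✗.
  V = {[p81], [p82]}: π^{-1}(V) = {p81, p82} ∉ τ ✗.
  V = {[p79=p80], [p81], [p82]}: π^{-1}(V) = {p79, p80, p81, p82} ∈ τ ✓.
Open sets in the quotient: τ_Q = {{}, {[p79=p80], [p81]}, {[p79=p80], [p81], [p82]}} (3 elements).


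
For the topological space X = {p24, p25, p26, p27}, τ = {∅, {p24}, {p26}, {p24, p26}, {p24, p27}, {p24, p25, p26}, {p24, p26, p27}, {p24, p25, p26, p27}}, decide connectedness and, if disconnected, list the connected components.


(X, τ) is connected.

Find clopen sets (U ∈ τ with X ∖ U ∈ τ):
  U = ∅, X ∖ U = {p24, p25, p26, p27} — both open, so U is clopen.
  U = {p24, p25, p26, p27}, X ∖ U = ∅ — both open, so U is clopen.
Only trivial clopens (∅ and X) exist, so (X, τ) is connected.
Compute connected components by grouping points that agree on all clopens:
  component: {p24, p25, p26, p27}


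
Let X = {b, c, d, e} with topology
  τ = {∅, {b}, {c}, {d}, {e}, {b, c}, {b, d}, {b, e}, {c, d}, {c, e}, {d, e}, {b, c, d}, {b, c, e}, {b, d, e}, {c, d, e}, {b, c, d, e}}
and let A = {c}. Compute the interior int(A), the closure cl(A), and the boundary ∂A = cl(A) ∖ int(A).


int(A) = {c}, cl(A) = {c}, ∂A = ∅.

Closed sets in (X, τ) are complements of opens:
  closed(X, τ) = {∅, {b}, {c}, {d}, {e}, {b, c}, {b, d}, {b, e}, {c, d}, {c, e}, {d, e}, {b, c, d}, {b, c, e}, {b, d, e}, {c, d, e}, {b, c, d, e}}.
int(A) = ⋃ {U ∈ τ : U ⊆ A}. Opens contained in A: ∅, {c}.
Taking the union of these: int(A) = {c}.
cl(A) = ⋂ {C closed : A ⊆ C}. Closed sets containing A: {c}, {b, c}, {c, d}, {c, e}, {b, c, d}, {b, c, e}, {c, d, e}, {b, c, d, e}.
Intersecting these: cl(A) = {c}.
∂A = cl(A) ∖ int(A) = {c} ∖ {c} = ∅.
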